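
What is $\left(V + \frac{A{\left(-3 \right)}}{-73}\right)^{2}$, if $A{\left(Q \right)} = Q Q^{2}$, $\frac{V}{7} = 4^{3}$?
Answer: $\frac{1071318361}{5329} \approx 2.0104 \cdot 10^{5}$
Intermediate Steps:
$V = 448$ ($V = 7 \cdot 4^{3} = 7 \cdot 64 = 448$)
$A{\left(Q \right)} = Q^{3}$
$\left(V + \frac{A{\left(-3 \right)}}{-73}\right)^{2} = \left(448 + \frac{\left(-3\right)^{3}}{-73}\right)^{2} = \left(448 - - \frac{27}{73}\right)^{2} = \left(448 + \frac{27}{73}\right)^{2} = \left(\frac{32731}{73}\right)^{2} = \frac{1071318361}{5329}$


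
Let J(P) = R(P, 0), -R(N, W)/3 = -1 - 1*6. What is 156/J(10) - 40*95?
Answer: -26548/7 ≈ -3792.6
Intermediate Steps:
R(N, W) = 21 (R(N, W) = -3*(-1 - 1*6) = -3*(-1 - 6) = -3*(-7) = 21)
J(P) = 21
156/J(10) - 40*95 = 156/21 - 40*95 = 156*(1/21) - 3800 = 52/7 - 3800 = -26548/7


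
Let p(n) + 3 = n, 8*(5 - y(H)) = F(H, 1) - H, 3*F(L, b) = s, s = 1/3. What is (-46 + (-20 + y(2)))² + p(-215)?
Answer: 18010513/5184 ≈ 3474.3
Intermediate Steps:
s = ⅓ ≈ 0.33333
F(L, b) = ⅑ (F(L, b) = (⅓)*(⅓) = ⅑)
y(H) = 359/72 + H/8 (y(H) = 5 - (⅑ - H)/8 = 5 + (-1/72 + H/8) = 359/72 + H/8)
p(n) = -3 + n
(-46 + (-20 + y(2)))² + p(-215) = (-46 + (-20 + (359/72 + (⅛)*2)))² + (-3 - 215) = (-46 + (-20 + (359/72 + ¼)))² - 218 = (-46 + (-20 + 377/72))² - 218 = (-46 - 1063/72)² - 218 = (-4375/72)² - 218 = 19140625/5184 - 218 = 18010513/5184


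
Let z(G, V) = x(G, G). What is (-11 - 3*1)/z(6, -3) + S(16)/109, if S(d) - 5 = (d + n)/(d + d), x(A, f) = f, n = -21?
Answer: -23951/10464 ≈ -2.2889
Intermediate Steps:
z(G, V) = G
S(d) = 5 + (-21 + d)/(2*d) (S(d) = 5 + (d - 21)/(d + d) = 5 + (-21 + d)/((2*d)) = 5 + (-21 + d)*(1/(2*d)) = 5 + (-21 + d)/(2*d))
(-11 - 3*1)/z(6, -3) + S(16)/109 = (-11 - 3*1)/6 + ((½)*(-21 + 11*16)/16)/109 = (-11 - 3)*(⅙) + ((½)*(1/16)*(-21 + 176))*(1/109) = -14*⅙ + ((½)*(1/16)*155)*(1/109) = -7/3 + (155/32)*(1/109) = -7/3 + 155/3488 = -23951/10464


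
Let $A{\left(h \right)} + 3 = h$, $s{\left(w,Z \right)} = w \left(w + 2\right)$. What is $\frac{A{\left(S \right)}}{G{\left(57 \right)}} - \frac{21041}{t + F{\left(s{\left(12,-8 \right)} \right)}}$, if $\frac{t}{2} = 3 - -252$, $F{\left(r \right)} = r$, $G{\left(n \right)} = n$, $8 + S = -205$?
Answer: $- \frac{448595}{12882} \approx -34.823$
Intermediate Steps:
$S = -213$ ($S = -8 - 205 = -213$)
$s{\left(w,Z \right)} = w \left(2 + w\right)$
$A{\left(h \right)} = -3 + h$
$t = 510$ ($t = 2 \left(3 - -252\right) = 2 \left(3 + 252\right) = 2 \cdot 255 = 510$)
$\frac{A{\left(S \right)}}{G{\left(57 \right)}} - \frac{21041}{t + F{\left(s{\left(12,-8 \right)} \right)}} = \frac{-3 - 213}{57} - \frac{21041}{510 + 12 \left(2 + 12\right)} = \left(-216\right) \frac{1}{57} - \frac{21041}{510 + 12 \cdot 14} = - \frac{72}{19} - \frac{21041}{510 + 168} = - \frac{72}{19} - \frac{21041}{678} = - \frac{448595}{12882}$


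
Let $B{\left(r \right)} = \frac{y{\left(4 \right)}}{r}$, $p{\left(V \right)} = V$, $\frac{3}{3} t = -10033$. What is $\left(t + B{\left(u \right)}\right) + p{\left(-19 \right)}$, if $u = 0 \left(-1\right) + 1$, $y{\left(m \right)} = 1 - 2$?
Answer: $-10053$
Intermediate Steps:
$t = -10033$
$y{\left(m \right)} = -1$
$u = 1$ ($u = 0 + 1 = 1$)
$B{\left(r \right)} = - \frac{1}{r}$
$\left(t + B{\left(u \right)}\right) + p{\left(-19 \right)} = \left(-10033 - 1^{-1}\right) - 19 = \left(-10033 - 1\right) - 19 = -10034 - 19 = -10053$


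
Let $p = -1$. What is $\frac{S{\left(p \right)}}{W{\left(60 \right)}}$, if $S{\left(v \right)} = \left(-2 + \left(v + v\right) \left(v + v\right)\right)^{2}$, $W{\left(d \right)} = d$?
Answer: $\frac{1}{15} \approx 0.066667$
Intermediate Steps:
$S{\left(v \right)} = \left(-2 + 4 v^{2}\right)^{2}$ ($S{\left(v \right)} = \left(-2 + 2 v 2 v\right)^{2} = \left(-2 + 4 v^{2}\right)^{2}$)
$\frac{S{\left(p \right)}}{W{\left(60 \right)}} = \frac{4 \left(-1 + 2 \left(-1\right)^{2}\right)^{2}}{60} = 4 \left(-1 + 2 \cdot 1\right)^{2} \cdot \frac{1}{60} = 4 \left(-1 + 2\right)^{2} \cdot \frac{1}{60} = 4 \cdot 1^{2} \cdot \frac{1}{60} = 4 \cdot 1 \cdot \frac{1}{60} = 4 \cdot \frac{1}{60} = \frac{1}{15}$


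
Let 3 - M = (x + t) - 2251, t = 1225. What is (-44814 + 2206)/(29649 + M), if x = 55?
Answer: -42608/30623 ≈ -1.3914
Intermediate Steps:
M = 974 (M = 3 - ((55 + 1225) - 2251) = 3 - (1280 - 2251) = 3 - 1*(-971) = 3 + 971 = 974)
(-44814 + 2206)/(29649 + M) = (-44814 + 2206)/(29649 + 974) = -42608/30623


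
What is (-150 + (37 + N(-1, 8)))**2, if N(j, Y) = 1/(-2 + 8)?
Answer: 458329/36 ≈ 12731.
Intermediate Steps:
N(j, Y) = 1/6
(-150 + (37 + N(-1, 8)))**2 = (-150 + (37 + 1/6))**2 = (-150 + 223/6)**2 = (-677/6)**2 = 458329/36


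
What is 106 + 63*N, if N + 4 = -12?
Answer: -902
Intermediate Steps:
N = -16 (N = -4 - 12 = -16)
106 + 63*N = 106 + 63*(-16) = 106 - 1008 = -902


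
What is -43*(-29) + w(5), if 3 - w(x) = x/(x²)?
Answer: 6249/5 ≈ 1249.8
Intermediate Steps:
w(x) = 3 - 1/x (w(x) = 3 - x/(x²) = 3 - x/x² = 3 - 1/x)
-43*(-29) + w(5) = -43*(-29) + (3 - 1/5) = 1247 + (3 - 1*⅕) = 1247 + (3 - ⅕) = 1247 + 14/5 = 6249/5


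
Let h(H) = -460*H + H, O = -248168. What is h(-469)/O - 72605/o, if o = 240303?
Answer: -1041022459/890082312 ≈ -1.1696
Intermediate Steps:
h(H) = -459*H
h(-469)/O - 72605/o = -459*(-469)/(-248168) - 72605/240303 = 215271*(-1/248168) - 72605*1/240303 = -3213/3704 - 72605/240303 = -1041022459/890082312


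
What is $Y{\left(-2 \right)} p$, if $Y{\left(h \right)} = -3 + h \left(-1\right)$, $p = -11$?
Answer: $11$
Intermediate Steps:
$Y{\left(h \right)} = -3 - h$
$Y{\left(-2 \right)} p = \left(-3 - -2\right) \left(-11\right) = \left(-3 + 2\right) \left(-11\right) = \left(-1\right) \left(-11\right) = 11$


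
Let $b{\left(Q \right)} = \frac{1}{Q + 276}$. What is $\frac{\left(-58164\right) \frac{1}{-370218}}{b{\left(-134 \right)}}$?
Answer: $\frac{1376548}{61703} \approx 22.309$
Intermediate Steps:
$b{\left(Q \right)} = \frac{1}{276 + Q}$
$\frac{\left(-58164\right) \frac{1}{-370218}}{b{\left(-134 \right)}} = \frac{\left(-58164\right) \frac{1}{-370218}}{\frac{1}{276 - 134}} = \frac{\left(-58164\right) \left(- \frac{1}{370218}\right)}{\frac{1}{142}} = \frac{9694 \frac{1}{\frac{1}{142}}}{61703} = \frac{9694}{61703} \cdot 142 = \frac{1376548}{61703}$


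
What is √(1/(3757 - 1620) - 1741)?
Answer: 2*I*√1987685673/2137 ≈ 41.725*I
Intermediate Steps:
√(1/(3757 - 1620) - 1741) = √(1/2137 - 1741) = √(-3720516/2137) = 2*I*√1987685673/2137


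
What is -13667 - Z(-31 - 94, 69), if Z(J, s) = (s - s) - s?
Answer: -13598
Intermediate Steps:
Z(J, s) = -s (Z(J, s) = 0 - s = -s)
-13667 - Z(-31 - 94, 69) = -13667 - (-1)*69 = -13667 - 1*(-69) = -13667 + 69 = -13598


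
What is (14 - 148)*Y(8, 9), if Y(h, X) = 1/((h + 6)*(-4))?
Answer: 67/28 ≈ 2.3929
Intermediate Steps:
Y(h, X) = 1/(-24 - 4*h) (Y(h, X) = 1/((6 + h)*(-4)) = 1/(-24 - 4*h))
(14 - 148)*Y(8, 9) = (14 - 148)*(-1/(24 + 4*8)) = -(-134)/(24 + 32) = -(-134)/56 = -134*(-1/56) = 67/28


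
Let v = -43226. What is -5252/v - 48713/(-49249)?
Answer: 1182161943/1064418637 ≈ 1.1106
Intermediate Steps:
-5252/v - 48713/(-49249) = -5252/(-43226) - 48713/(-49249) = -5252*(-1/43226) - 48713*(-1/49249) = 2626/21613 + 48713/49249 = 1182161943/1064418637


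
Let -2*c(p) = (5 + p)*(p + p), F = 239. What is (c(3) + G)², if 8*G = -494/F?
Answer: 537822481/913936 ≈ 588.47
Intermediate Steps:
G = -247/956 (G = (-494/239)/8 = (-494*1/239)/8 = (⅛)*(-494/239) = -247/956 ≈ -0.25837)
c(p) = -p*(5 + p) (c(p) = -(5 + p)*(p + p)/2 = -(5 + p)*2*p/2 = -p*(5 + p))
(c(3) + G)² = (-1*3*(5 + 3) - 247/956)² = (-1*3*8 - 247/956)² = (-24 - 247/956)² = (-23191/956)² = 537822481/913936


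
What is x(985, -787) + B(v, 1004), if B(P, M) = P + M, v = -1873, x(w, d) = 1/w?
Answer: -855964/985 ≈ -869.00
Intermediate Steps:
B(P, M) = M + P
x(985, -787) + B(v, 1004) = 1/985 + (1004 - 1873) = 1/985 - 869 = -855964/985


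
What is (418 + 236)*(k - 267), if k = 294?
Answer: 17658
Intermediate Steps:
(418 + 236)*(k - 267) = (418 + 236)*(294 - 267) = 654*27 = 17658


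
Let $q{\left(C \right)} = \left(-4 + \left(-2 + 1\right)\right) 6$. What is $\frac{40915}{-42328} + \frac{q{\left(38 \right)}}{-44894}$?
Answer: $- \frac{917784085}{950136616} \approx -0.96595$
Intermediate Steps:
$q{\left(C \right)} = -30$ ($q{\left(C \right)} = \left(-4 - 1\right) 6 = \left(-5\right) 6 = -30$)
$\frac{40915}{-42328} + \frac{q{\left(38 \right)}}{-44894} = \frac{40915}{-42328} - \frac{30}{-44894} = 40915 \left(- \frac{1}{42328}\right) - - \frac{15}{22447} = - \frac{40915}{42328} + \frac{15}{22447} = - \frac{917784085}{950136616}$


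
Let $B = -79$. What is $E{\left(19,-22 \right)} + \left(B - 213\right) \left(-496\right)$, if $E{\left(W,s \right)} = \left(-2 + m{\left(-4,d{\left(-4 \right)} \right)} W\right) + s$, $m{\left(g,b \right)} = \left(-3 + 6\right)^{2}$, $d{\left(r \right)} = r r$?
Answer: $144979$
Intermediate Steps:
$d{\left(r \right)} = r^{2}$
$m{\left(g,b \right)} = 9$ ($m{\left(g,b \right)} = 3^{2} = 9$)
$E{\left(W,s \right)} = -2 + s + 9 W$ ($E{\left(W,s \right)} = \left(-2 + 9 W\right) + s = -2 + s + 9 W$)
$E{\left(19,-22 \right)} + \left(B - 213\right) \left(-496\right) = \left(-2 - 22 + 9 \cdot 19\right) + \left(-79 - 213\right) \left(-496\right) = \left(-2 - 22 + 171\right) - -144832 = 147 + 144832 = 144979$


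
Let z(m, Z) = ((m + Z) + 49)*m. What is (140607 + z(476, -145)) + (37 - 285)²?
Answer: 382991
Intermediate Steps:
z(m, Z) = m*(49 + Z + m) (z(m, Z) = ((Z + m) + 49)*m = (49 + Z + m)*m = m*(49 + Z + m))
(140607 + z(476, -145)) + (37 - 285)² = (140607 + 476*(49 - 145 + 476)) + (37 - 285)² = (140607 + 476*380) + (-248)² = (140607 + 180880) + 61504 = 321487 + 61504 = 382991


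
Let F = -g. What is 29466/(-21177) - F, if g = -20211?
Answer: -47559757/2353 ≈ -20212.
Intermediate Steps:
F = 20211 (F = -1*(-20211) = 20211)
29466/(-21177) - F = 29466/(-21177) - 1*20211 = 29466*(-1/21177) - 20211 = -3274/2353 - 20211 = -47559757/2353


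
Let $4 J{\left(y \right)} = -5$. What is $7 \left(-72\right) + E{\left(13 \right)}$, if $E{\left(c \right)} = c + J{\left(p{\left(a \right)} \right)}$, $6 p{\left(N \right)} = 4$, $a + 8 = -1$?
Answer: $- \frac{1969}{4} \approx -492.25$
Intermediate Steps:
$a = -9$ ($a = -8 - 1 = -9$)
$p{\left(N \right)} = \frac{2}{3}$ ($p{\left(N \right)} = \frac{1}{6} \cdot 4 = \frac{2}{3}$)
$J{\left(y \right)} = - \frac{5}{4}$ ($J{\left(y \right)} = \frac{1}{4} \left(-5\right) = - \frac{5}{4}$)
$E{\left(c \right)} = - \frac{5}{4} + c$ ($E{\left(c \right)} = c - \frac{5}{4} = - \frac{5}{4} + c$)
$7 \left(-72\right) + E{\left(13 \right)} = 7 \left(-72\right) + \left(- \frac{5}{4} + 13\right) = -504 + \frac{47}{4} = - \frac{1969}{4}$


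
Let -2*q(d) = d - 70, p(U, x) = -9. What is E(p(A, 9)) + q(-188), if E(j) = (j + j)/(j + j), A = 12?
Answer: 130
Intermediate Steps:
q(d) = 35 - d/2 (q(d) = -(d - 70)/2 = -(-70 + d)/2 = 35 - d/2)
E(j) = 1 (E(j) = (2*j)/((2*j)) = (2*j)*(1/(2*j)) = 1)
E(p(A, 9)) + q(-188) = 1 + (35 - ½*(-188)) = 1 + (35 + 94) = 1 + 129 = 130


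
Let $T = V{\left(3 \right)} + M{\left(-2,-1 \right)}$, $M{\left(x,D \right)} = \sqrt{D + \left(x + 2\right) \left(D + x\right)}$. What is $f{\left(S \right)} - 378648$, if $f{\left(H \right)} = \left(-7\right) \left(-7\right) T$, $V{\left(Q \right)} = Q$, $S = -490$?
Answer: $-378501 + 49 i \approx -3.785 \cdot 10^{5} + 49.0 i$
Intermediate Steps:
$M{\left(x,D \right)} = \sqrt{D + \left(2 + x\right) \left(D + x\right)}$
$T = 3 + i$ ($T = 3 + \sqrt{\left(-2\right)^{2} + 2 \left(-2\right) + 3 \left(-1\right) - -2} = 3 + \sqrt{4 - 4 - 3 + 2} = 3 + \sqrt{-1} = 3 + i \approx 3.0 + 1.0 i$)
$f{\left(H \right)} = 147 + 49 i$ ($f{\left(H \right)} = \left(-7\right) \left(-7\right) \left(3 + i\right) = 49 \left(3 + i\right) = 147 + 49 i$)
$f{\left(S \right)} - 378648 = \left(147 + 49 i\right) - 378648 = -378501 + 49 i$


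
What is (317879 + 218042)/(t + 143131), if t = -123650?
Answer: 535921/19481 ≈ 27.510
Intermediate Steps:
(317879 + 218042)/(t + 143131) = (317879 + 218042)/(-123650 + 143131) = 535921/19481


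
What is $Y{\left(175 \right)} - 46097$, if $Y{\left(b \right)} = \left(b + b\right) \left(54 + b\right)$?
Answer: $34053$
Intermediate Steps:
$Y{\left(b \right)} = 2 b \left(54 + b\right)$
$Y{\left(175 \right)} - 46097 = 2 \cdot 175 \left(54 + 175\right) - 46097 = 2 \cdot 175 \cdot 229 - 46097 = 80150 - 46097 = 34053$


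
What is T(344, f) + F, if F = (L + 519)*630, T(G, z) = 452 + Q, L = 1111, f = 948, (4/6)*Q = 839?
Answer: 2057221/2 ≈ 1.0286e+6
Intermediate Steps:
Q = 2517/2 (Q = (3/2)*839 = 2517/2 ≈ 1258.5)
T(G, z) = 3421/2 (T(G, z) = 452 + 2517/2 = 3421/2)
F = 1026900 (F = (1111 + 519)*630 = 1630*630 = 1026900)
T(344, f) + F = 3421/2 + 1026900 = 2057221/2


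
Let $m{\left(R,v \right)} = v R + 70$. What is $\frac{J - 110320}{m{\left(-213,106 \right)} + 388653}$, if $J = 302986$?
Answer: $\frac{192666}{366145} \approx 0.5262$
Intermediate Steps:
$m{\left(R,v \right)} = 70 + R v$ ($m{\left(R,v \right)} = R v + 70 = 70 + R v$)
$\frac{J - 110320}{m{\left(-213,106 \right)} + 388653} = \frac{302986 - 110320}{\left(70 - 22578\right) + 388653} = \frac{192666}{\left(70 - 22578\right) + 388653} = \frac{192666}{-22508 + 388653} = \frac{192666}{366145}$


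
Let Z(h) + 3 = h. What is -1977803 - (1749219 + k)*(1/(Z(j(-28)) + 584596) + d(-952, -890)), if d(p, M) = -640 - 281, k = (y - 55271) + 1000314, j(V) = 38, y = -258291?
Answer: 1310480485544957/584631 ≈ 2.2416e+9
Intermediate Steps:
Z(h) = -3 + h
k = 686752 (k = (-258291 - 55271) + 1000314 = -313562 + 1000314 = 686752)
d(p, M) = -921
-1977803 - (1749219 + k)*(1/(Z(j(-28)) + 584596) + d(-952, -890)) = -1977803 - (1749219 + 686752)*(1/((-3 + 38) + 584596) - 921) = -1977803 - 2435971*(1/(35 + 584596) - 921) = -1977803 - 2435971*(1/584631 - 921) = -1977803 - 2435971*(-538445150)/584631 = -1977803 - 1*(-1311636770490650/584631) = -1977803 + 1311636770490650/584631 = 1310480485544957/584631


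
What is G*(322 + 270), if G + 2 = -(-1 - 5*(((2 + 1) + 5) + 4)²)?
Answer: 425648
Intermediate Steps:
G = 719 (G = -2 - (-1 - 5*(((2 + 1) + 5) + 4)²) = -2 - (-1 - 5*((3 + 5) + 4)²) = -2 - (-1 - 5*(8 + 4)²) = -2 - (-1 - 5*12²) = -2 - (-1 - 5*144) = -2 - (-1 - 720) = -2 - 1*(-721) = -2 + 721 = 719)
G*(322 + 270) = 719*(322 + 270) = 719*592 = 425648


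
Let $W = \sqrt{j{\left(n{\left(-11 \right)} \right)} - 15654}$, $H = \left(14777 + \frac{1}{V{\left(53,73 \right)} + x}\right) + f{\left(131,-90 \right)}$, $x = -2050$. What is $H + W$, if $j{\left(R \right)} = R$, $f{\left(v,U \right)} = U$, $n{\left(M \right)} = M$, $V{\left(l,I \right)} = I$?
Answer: $\frac{29036198}{1977} + i \sqrt{15665} \approx 14687.0 + 125.16 i$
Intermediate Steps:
$H = \frac{29036198}{1977}$ ($H = \left(14777 + \frac{1}{73 - 2050}\right) - 90 = \left(14777 + \frac{1}{-1977}\right) - 90 = \left(14777 - \frac{1}{1977}\right) - 90 = \frac{29214128}{1977} - 90 = \frac{29036198}{1977} \approx 14687.0$)
$W = i \sqrt{15665}$ ($W = \sqrt{-11 - 15654} = \sqrt{-15665} = i \sqrt{15665} \approx 125.16 i$)
$H + W = \frac{29036198}{1977} + i \sqrt{15665}$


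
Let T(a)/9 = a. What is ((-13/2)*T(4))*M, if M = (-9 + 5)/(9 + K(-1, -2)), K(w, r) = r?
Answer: 936/7 ≈ 133.71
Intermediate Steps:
T(a) = 9*a
M = -4/7 (M = (-9 + 5)/(9 - 2) = -4/7 ≈ -0.57143)
((-13/2)*T(4))*M = ((-13/2)*(9*4))*(-4/7) = (-13*½*36)*(-4/7) = -13/2*36*(-4/7) = -234*(-4/7) = 936/7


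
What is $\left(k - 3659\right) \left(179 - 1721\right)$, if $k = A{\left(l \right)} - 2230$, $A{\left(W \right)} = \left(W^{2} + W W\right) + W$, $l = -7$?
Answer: $8940516$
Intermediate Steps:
$A{\left(W \right)} = W + 2 W^{2}$ ($A{\left(W \right)} = \left(W^{2} + W^{2}\right) + W = 2 W^{2} + W = W + 2 W^{2}$)
$k = -2139$ ($k = - 7 \left(1 + 2 \left(-7\right)\right) - 2230 = - 7 \left(1 - 14\right) - 2230 = \left(-7\right) \left(-13\right) - 2230 = 91 - 2230 = -2139$)
$\left(k - 3659\right) \left(179 - 1721\right) = \left(-2139 - 3659\right) \left(179 - 1721\right) = \left(-5798\right) \left(-1542\right) = 8940516$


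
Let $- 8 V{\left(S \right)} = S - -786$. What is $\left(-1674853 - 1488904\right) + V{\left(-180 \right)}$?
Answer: $- \frac{12655331}{4} \approx -3.1638 \cdot 10^{6}$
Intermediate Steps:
$V{\left(S \right)} = - \frac{393}{4} - \frac{S}{8}$ ($V{\left(S \right)} = - \frac{S - -786}{8} = - \frac{S + 786}{8} = - \frac{786 + S}{8} = - \frac{393}{4} - \frac{S}{8}$)
$\left(-1674853 - 1488904\right) + V{\left(-180 \right)} = \left(-1674853 - 1488904\right) - \frac{303}{4} = \left(-1674853 - 1488904\right) + \left(- \frac{393}{4} + \frac{45}{2}\right) = -3163757 - \frac{303}{4} = - \frac{12655331}{4}$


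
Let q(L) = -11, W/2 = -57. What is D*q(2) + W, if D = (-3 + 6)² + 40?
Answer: -653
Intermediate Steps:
W = -114 (W = 2*(-57) = -114)
D = 49 (D = 3² + 40 = 9 + 40 = 49)
D*q(2) + W = 49*(-11) - 114 = -539 - 114 = -653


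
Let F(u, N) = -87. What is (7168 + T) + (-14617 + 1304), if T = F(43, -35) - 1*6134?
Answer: -12366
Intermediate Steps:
T = -6221 (T = -87 - 1*6134 = -87 - 6134 = -6221)
(7168 + T) + (-14617 + 1304) = (7168 - 6221) + (-14617 + 1304) = 947 - 13313 = -12366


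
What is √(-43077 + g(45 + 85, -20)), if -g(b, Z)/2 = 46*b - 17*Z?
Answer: I*√55717 ≈ 236.04*I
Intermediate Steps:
g(b, Z) = -92*b + 34*Z (g(b, Z) = -2*(46*b - 17*Z) = -2*(-17*Z + 46*b) = -92*b + 34*Z)
√(-43077 + g(45 + 85, -20)) = √(-43077 + (-92*(45 + 85) + 34*(-20))) = √(-43077 + (-92*130 - 680)) = √(-43077 + (-11960 - 680)) = √(-43077 - 12640) = √(-55717) = I*√55717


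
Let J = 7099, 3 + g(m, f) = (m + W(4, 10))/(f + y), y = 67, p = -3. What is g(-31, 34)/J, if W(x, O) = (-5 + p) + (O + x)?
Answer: -328/716999 ≈ -0.00045746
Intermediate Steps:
W(x, O) = -8 + O + x (W(x, O) = (-5 - 3) + (O + x) = -8 + (O + x) = -8 + O + x)
g(m, f) = -3 + (6 + m)/(67 + f) (g(m, f) = -3 + (m + (-8 + 10 + 4))/(f + 67) = -3 + (m + 6)/(67 + f) = -3 + (6 + m)/(67 + f))
g(-31, 34)/J = ((-195 - 31 - 3*34)/(67 + 34))/7099 = ((-195 - 31 - 102)/101)*(1/7099) = ((1/101)*(-328))*(1/7099) = -328/101*1/7099 = -328/716999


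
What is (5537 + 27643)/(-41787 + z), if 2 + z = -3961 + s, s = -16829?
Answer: -33180/62579 ≈ -0.53021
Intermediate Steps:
z = -20792 (z = -2 + (-3961 - 16829) = -2 - 20790 = -20792)
(5537 + 27643)/(-41787 + z) = (5537 + 27643)/(-41787 - 20792) = 33180/(-62579) = 33180*(-1/62579) = -33180/62579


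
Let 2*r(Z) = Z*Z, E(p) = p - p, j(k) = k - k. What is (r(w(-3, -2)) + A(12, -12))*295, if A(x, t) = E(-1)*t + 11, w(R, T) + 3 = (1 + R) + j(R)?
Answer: 13865/2 ≈ 6932.5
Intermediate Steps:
j(k) = 0
w(R, T) = -2 + R (w(R, T) = -3 + ((1 + R) + 0) = -3 + (1 + R) = -2 + R)
E(p) = 0
A(x, t) = 11 (A(x, t) = 0*t + 11 = 0 + 11 = 11)
r(Z) = Z**2/2 (r(Z) = (Z*Z)/2 = Z**2/2)
(r(w(-3, -2)) + A(12, -12))*295 = ((-2 - 3)**2/2 + 11)*295 = ((1/2)*(-5)**2 + 11)*295 = ((1/2)*25 + 11)*295 = (25/2 + 11)*295 = (47/2)*295 = 13865/2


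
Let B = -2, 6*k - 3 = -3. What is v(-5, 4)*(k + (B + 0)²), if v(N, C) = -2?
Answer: -8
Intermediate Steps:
k = 0 (k = ½ + (⅙)*(-3) = ½ - ½ = 0)
v(-5, 4)*(k + (B + 0)²) = -2*(0 + (-2 + 0)²) = -2*(0 + (-2)²) = -2*(0 + 4) = -2*4 = -8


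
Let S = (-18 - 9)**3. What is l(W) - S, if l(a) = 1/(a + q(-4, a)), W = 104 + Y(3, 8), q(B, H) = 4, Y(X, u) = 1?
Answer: 2145448/109 ≈ 19683.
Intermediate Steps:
W = 105 (W = 104 + 1 = 105)
l(a) = 1/(4 + a) (l(a) = 1/(a + 4) = 1/(4 + a))
S = -19683 (S = (-27)**3 = -19683)
l(W) - S = 1/(4 + 105) - 1*(-19683) = 1/109 + 19683 = 2145448/109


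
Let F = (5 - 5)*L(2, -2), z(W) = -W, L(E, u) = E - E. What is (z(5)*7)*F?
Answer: 0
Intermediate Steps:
L(E, u) = 0
F = 0 (F = (5 - 5)*0 = 0*0 = 0)
(z(5)*7)*F = (-1*5*7)*0 = -5*7*0 = -35*0 = 0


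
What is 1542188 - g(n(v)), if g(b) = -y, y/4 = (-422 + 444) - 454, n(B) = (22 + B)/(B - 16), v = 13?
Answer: 1540460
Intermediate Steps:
n(B) = (22 + B)/(-16 + B)
y = -1728 (y = 4*((-422 + 444) - 454) = 4*(22 - 454) = 4*(-432) = -1728)
g(b) = 1728 (g(b) = -1*(-1728) = 1728)
1542188 - g(n(v)) = 1542188 - 1*1728 = 1542188 - 1728 = 1540460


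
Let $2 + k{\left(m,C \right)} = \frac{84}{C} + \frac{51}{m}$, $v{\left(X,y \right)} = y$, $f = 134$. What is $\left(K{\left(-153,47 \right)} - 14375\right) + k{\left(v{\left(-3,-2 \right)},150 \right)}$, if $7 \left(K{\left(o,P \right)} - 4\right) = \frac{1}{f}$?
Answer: $- \frac{168815834}{11725} \approx -14398.0$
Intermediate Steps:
$k{\left(m,C \right)} = -2 + \frac{51}{m} + \frac{84}{C}$ ($k{\left(m,C \right)} = -2 + \left(\frac{84}{C} + \frac{51}{m}\right) = -2 + \left(\frac{51}{m} + \frac{84}{C}\right) = -2 + \frac{51}{m} + \frac{84}{C}$)
$K{\left(o,P \right)} = \frac{3753}{938}$ ($K{\left(o,P \right)} = 4 + \frac{1}{7 \cdot 134} = 4 + \frac{1}{7} \cdot \frac{1}{134} = 4 + \frac{1}{938} = \frac{3753}{938}$)
$\left(K{\left(-153,47 \right)} - 14375\right) + k{\left(v{\left(-3,-2 \right)},150 \right)} = \left(\frac{3753}{938} - 14375\right) + \left(-2 + \frac{51}{-2} + \frac{84}{150}\right) = - \frac{13479997}{938} + \left(-2 + 51 \left(- \frac{1}{2}\right) + 84 \cdot \frac{1}{150}\right) = - \frac{13479997}{938} - \frac{1347}{50} = - \frac{168815834}{11725}$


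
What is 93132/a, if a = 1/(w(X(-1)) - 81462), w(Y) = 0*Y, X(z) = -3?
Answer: -7586718984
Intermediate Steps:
w(Y) = 0
a = -1/81462 (a = 1/(0 - 81462) = 1/(-81462) = -1/81462 ≈ -1.2276e-5)
93132/a = 93132/(-1/81462) = 93132*(-81462) = -7586718984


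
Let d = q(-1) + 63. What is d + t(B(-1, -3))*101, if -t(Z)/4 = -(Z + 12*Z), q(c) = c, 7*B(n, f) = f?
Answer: -15322/7 ≈ -2188.9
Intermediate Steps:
B(n, f) = f/7
t(Z) = 52*Z (t(Z) = -(-4)*(Z + 12*Z) = -(-4)*13*Z = -(-52)*Z = 52*Z)
d = 62 (d = -1 + 63 = 62)
d + t(B(-1, -3))*101 = 62 + (52*((⅐)*(-3)))*101 = 62 + (52*(-3/7))*101 = 62 - 156/7*101 = 62 - 15756/7 = -15322/7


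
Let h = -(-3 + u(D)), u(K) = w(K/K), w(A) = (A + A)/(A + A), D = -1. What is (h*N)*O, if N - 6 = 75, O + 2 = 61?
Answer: 9558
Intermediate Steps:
O = 59 (O = -2 + 61 = 59)
N = 81 (N = 6 + 75 = 81)
w(A) = 1 (w(A) = (2*A)/((2*A)) = (2*A)*(1/(2*A)) = 1)
u(K) = 1
h = 2 (h = -(-3 + 1) = -1*(-2) = 2)
(h*N)*O = (2*81)*59 = 162*59 = 9558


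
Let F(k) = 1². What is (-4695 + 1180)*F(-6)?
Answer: -3515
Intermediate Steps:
F(k) = 1
(-4695 + 1180)*F(-6) = (-4695 + 1180)*1 = -3515*1 = -3515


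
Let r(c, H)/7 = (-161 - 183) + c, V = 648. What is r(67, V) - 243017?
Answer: -244956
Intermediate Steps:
r(c, H) = -2408 + 7*c (r(c, H) = 7*((-161 - 183) + c) = 7*(-344 + c) = -2408 + 7*c)
r(67, V) - 243017 = (-2408 + 7*67) - 243017 = (-2408 + 469) - 243017 = -1939 - 243017 = -244956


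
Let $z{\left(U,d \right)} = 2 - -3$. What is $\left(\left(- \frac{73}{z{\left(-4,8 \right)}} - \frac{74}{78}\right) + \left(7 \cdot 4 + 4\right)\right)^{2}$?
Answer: $\frac{10291264}{38025} \approx 270.64$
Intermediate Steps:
$z{\left(U,d \right)} = 5$ ($z{\left(U,d \right)} = 2 + 3 = 5$)
$\left(\left(- \frac{73}{z{\left(-4,8 \right)}} - \frac{74}{78}\right) + \left(7 \cdot 4 + 4\right)\right)^{2} = \left(\left(- \frac{73}{5} - \frac{74}{78}\right) + \left(7 \cdot 4 + 4\right)\right)^{2} = \left(\left(\left(-73\right) \frac{1}{5} - \frac{37}{39}\right) + \left(28 + 4\right)\right)^{2} = \left(\left(- \frac{73}{5} - \frac{37}{39}\right) + 32\right)^{2} = \left(- \frac{3032}{195} + 32\right)^{2} = \left(\frac{3208}{195}\right)^{2} = \frac{10291264}{38025}$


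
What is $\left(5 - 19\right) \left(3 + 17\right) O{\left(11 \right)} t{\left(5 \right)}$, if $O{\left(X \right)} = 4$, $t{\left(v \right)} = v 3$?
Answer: $-16800$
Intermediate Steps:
$t{\left(v \right)} = 3 v$
$\left(5 - 19\right) \left(3 + 17\right) O{\left(11 \right)} t{\left(5 \right)} = \left(5 - 19\right) \left(3 + 17\right) 4 \cdot 3 \cdot 5 = \left(-14\right) 20 \cdot 4 \cdot 15 = \left(-280\right) 4 \cdot 15 = \left(-1120\right) 15 = -16800$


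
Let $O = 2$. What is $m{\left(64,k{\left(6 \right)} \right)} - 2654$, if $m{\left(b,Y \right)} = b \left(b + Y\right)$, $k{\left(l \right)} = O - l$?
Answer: $1186$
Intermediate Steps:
$k{\left(l \right)} = 2 - l$
$m{\left(b,Y \right)} = b \left(Y + b\right)$
$m{\left(64,k{\left(6 \right)} \right)} - 2654 = 64 \left(\left(2 - 6\right) + 64\right) - 2654 = 64 \left(-4 + 64\right) - 2654 = 64 \cdot 60 - 2654 = 3840 - 2654 = 1186$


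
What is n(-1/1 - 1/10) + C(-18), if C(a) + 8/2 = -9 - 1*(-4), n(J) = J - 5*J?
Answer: -23/5 ≈ -4.6000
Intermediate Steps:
n(J) = -4*J
C(a) = -9 (C(a) = -4 + (-9 - 1*(-4)) = -4 + (-9 + 4) = -4 - 5 = -9)
n(-1/1 - 1/10) + C(-18) = -4*(-1/1 - 1/10) - 9 = -4*(-1*1 - 1*⅒) - 9 = -4*(-1 - ⅒) - 9 = -4*(-11/10) - 9 = 22/5 - 9 = -23/5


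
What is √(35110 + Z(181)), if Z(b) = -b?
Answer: 3*√3881 ≈ 186.89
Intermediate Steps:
√(35110 + Z(181)) = √(35110 - 1*181) = √(35110 - 181) = √34929 = 3*√3881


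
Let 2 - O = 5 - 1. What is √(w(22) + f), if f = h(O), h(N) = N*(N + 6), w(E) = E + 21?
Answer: √35 ≈ 5.9161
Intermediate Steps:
w(E) = 21 + E
O = -2 (O = 2 - (5 - 1) = 2 - 1*4 = 2 - 4 = -2)
h(N) = N*(6 + N)
f = -8 (f = -2*(6 - 2) = -2*4 = -8)
√(w(22) + f) = √((21 + 22) - 8) = √(43 - 8) = √35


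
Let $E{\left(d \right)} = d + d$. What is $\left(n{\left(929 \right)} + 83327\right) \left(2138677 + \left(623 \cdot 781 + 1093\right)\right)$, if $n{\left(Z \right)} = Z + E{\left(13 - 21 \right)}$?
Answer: $221242291920$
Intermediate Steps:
$E{\left(d \right)} = 2 d$
$n{\left(Z \right)} = -16 + Z$ ($n{\left(Z \right)} = Z + 2 \left(13 - 21\right) = Z + 2 \left(-8\right) = Z - 16 = -16 + Z$)
$\left(n{\left(929 \right)} + 83327\right) \left(2138677 + \left(623 \cdot 781 + 1093\right)\right) = \left(\left(-16 + 929\right) + 83327\right) \left(2138677 + \left(623 \cdot 781 + 1093\right)\right) = \left(913 + 83327\right) \left(2138677 + \left(486563 + 1093\right)\right) = 84240 \left(2138677 + 487656\right) = 84240 \cdot 2626333 = 221242291920$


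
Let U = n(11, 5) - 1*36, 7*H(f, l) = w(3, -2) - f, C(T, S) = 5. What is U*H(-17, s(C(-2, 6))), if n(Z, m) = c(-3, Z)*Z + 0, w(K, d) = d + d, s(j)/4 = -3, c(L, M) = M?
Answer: 1105/7 ≈ 157.86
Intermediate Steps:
s(j) = -12 (s(j) = 4*(-3) = -12)
w(K, d) = 2*d
H(f, l) = -4/7 - f/7 (H(f, l) = (2*(-2) - f)/7 = (-4 - f)/7 = -4/7 - f/7)
n(Z, m) = Z² (n(Z, m) = Z*Z + 0 = Z² + 0 = Z²)
U = 85 (U = 11² - 1*36 = 121 - 36 = 85)
U*H(-17, s(C(-2, 6))) = 85*(-4/7 - ⅐*(-17)) = 85*(-4/7 + 17/7) = 85*(13/7) = 1105/7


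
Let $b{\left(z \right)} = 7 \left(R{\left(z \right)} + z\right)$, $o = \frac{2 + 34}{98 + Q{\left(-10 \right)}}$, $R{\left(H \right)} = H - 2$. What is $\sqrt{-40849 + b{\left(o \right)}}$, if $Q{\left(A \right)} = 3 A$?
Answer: $\frac{i \sqrt{11807265}}{17} \approx 202.13 i$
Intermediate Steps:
$R{\left(H \right)} = -2 + H$ ($R{\left(H \right)} = H - 2 = -2 + H$)
$o = \frac{9}{17}$ ($o = \frac{2 + 34}{98 + 3 \left(-10\right)} = \frac{36}{98 - 30} = \frac{36}{68} = 36 \cdot \frac{1}{68} = \frac{9}{17} \approx 0.52941$)
$b{\left(z \right)} = -14 + 14 z$ ($b{\left(z \right)} = 7 \left(\left(-2 + z\right) + z\right) = 7 \left(-2 + 2 z\right) = -14 + 14 z$)
$\sqrt{-40849 + b{\left(o \right)}} = \sqrt{-40849 + \left(-14 + 14 \cdot \frac{9}{17}\right)} = \sqrt{-40849 + \left(-14 + \frac{126}{17}\right)} = \sqrt{-40849 - \frac{112}{17}} = \sqrt{- \frac{694545}{17}} = \frac{i \sqrt{11807265}}{17}$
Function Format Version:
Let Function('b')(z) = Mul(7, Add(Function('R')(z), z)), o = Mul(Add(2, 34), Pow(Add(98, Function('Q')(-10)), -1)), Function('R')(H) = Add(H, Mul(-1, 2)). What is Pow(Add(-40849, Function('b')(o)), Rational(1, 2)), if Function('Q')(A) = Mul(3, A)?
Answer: Mul(Rational(1, 17), I, Pow(11807265, Rational(1, 2))) ≈ Mul(202.13, I)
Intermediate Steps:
Function('R')(H) = Add(-2, H) (Function('R')(H) = Add(H, -2) = Add(-2, H))
o = Rational(9, 17) (o = Mul(Add(2, 34), Pow(Add(98, Mul(3, -10)), -1)) = Mul(36, Pow(Add(98, -30), -1)) = Mul(36, Pow(68, -1)) = Mul(36, Rational(1, 68)) = Rational(9, 17) ≈ 0.52941)
Function('b')(z) = Add(-14, Mul(14, z)) (Function('b')(z) = Mul(7, Add(Add(-2, z), z)) = Mul(7, Add(-2, Mul(2, z))) = Add(-14, Mul(14, z)))
Pow(Add(-40849, Function('b')(o)), Rational(1, 2)) = Pow(Add(-40849, Add(-14, Mul(14, Rational(9, 17)))), Rational(1, 2)) = Pow(Add(-40849, Add(-14, Rational(126, 17))), Rational(1, 2)) = Pow(Add(-40849, Rational(-112, 17)), Rational(1, 2)) = Pow(Rational(-694545, 17), Rational(1, 2)) = Mul(Rational(1, 17), I, Pow(11807265, Rational(1, 2)))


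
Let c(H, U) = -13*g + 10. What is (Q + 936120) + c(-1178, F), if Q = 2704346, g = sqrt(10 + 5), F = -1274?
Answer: 3640476 - 13*sqrt(15) ≈ 3.6404e+6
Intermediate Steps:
g = sqrt(15) ≈ 3.8730
c(H, U) = 10 - 13*sqrt(15) (c(H, U) = -13*sqrt(15) + 10 = 10 - 13*sqrt(15))
(Q + 936120) + c(-1178, F) = (2704346 + 936120) + (10 - 13*sqrt(15)) = 3640466 + (10 - 13*sqrt(15)) = 3640476 - 13*sqrt(15)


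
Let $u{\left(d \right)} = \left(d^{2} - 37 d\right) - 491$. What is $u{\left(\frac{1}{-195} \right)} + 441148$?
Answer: $\frac{16755989641}{38025} \approx 4.4066 \cdot 10^{5}$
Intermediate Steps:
$u{\left(d \right)} = -491 + d^{2} - 37 d$
$u{\left(\frac{1}{-195} \right)} + 441148 = \left(-491 + \left(\frac{1}{-195}\right)^{2} - \frac{37}{-195}\right) + 441148 = \left(-491 + \left(- \frac{1}{195}\right)^{2} - - \frac{37}{195}\right) + 441148 = \left(-491 + \frac{1}{38025} + \frac{37}{195}\right) + 441148 = - \frac{18663059}{38025} + 441148 = \frac{16755989641}{38025}$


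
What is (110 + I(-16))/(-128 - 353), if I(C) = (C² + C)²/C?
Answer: 3490/481 ≈ 7.2557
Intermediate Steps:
I(C) = (C + C²)²/C
(110 + I(-16))/(-128 - 353) = (110 - 16*(1 - 16)²)/(-128 - 353) = (110 - 16*(-15)²)/(-481) = (110 - 16*225)*(-1/481) = (110 - 3600)*(-1/481) = -3490*(-1/481) = 3490/481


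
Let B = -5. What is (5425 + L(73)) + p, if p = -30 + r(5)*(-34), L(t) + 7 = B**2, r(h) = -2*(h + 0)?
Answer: 5753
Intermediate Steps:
r(h) = -2*h
L(t) = 18 (L(t) = -7 + (-5)**2 = -7 + 25 = 18)
p = 310 (p = -30 - 2*5*(-34) = -30 - 10*(-34) = -30 + 340 = 310)
(5425 + L(73)) + p = (5425 + 18) + 310 = 5443 + 310 = 5753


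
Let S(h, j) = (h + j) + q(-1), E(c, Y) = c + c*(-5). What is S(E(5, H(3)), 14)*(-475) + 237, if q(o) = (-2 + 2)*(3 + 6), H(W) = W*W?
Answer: 3087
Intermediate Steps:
H(W) = W**2
E(c, Y) = -4*c (E(c, Y) = c - 5*c = -4*c)
q(o) = 0 (q(o) = 0*9 = 0)
S(h, j) = h + j (S(h, j) = (h + j) + 0 = h + j)
S(E(5, H(3)), 14)*(-475) + 237 = (-4*5 + 14)*(-475) + 237 = (-20 + 14)*(-475) + 237 = -6*(-475) + 237 = 2850 + 237 = 3087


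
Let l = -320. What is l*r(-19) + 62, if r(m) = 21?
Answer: -6658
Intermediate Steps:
l*r(-19) + 62 = -320*21 + 62 = -6720 + 62 = -6658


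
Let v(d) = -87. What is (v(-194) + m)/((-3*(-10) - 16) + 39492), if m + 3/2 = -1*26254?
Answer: -52685/79012 ≈ -0.66680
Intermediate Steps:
m = -52511/2 (m = -3/2 - 1*26254 = -3/2 - 26254 = -52511/2 ≈ -26256.)
(v(-194) + m)/((-3*(-10) - 16) + 39492) = (-87 - 52511/2)/((-3*(-10) - 16) + 39492) = -52685/(2*((30 - 16) + 39492)) = -52685/(2*(14 + 39492)) = -52685/2/39506 = -52685/2*1/39506 = -52685/79012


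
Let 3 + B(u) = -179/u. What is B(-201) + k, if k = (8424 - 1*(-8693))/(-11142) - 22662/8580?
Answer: -1677858907/266878755 ≈ -6.2870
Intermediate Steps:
B(u) = -3 - 179/u
k = -16640161/3983265 (k = (8424 + 8693)*(-1/11142) - 22662*1/8580 = 17117*(-1/11142) - 3777/1430 = -17117/11142 - 3777/1430 = -16640161/3983265 ≈ -4.1775)
B(-201) + k = (-3 - 179/(-201)) - 16640161/3983265 = (-3 - 179*(-1/201)) - 16640161/3983265 = (-3 + 179/201) - 16640161/3983265 = -424/201 - 16640161/3983265 = -1677858907/266878755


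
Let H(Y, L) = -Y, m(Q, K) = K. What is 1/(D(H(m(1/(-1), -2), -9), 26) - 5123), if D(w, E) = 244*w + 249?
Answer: -1/4386 ≈ -0.00022800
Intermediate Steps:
D(w, E) = 249 + 244*w
1/(D(H(m(1/(-1), -2), -9), 26) - 5123) = 1/((249 + 244*(-1*(-2))) - 5123) = 1/((249 + 244*2) - 5123) = 1/((249 + 488) - 5123) = 1/(737 - 5123) = 1/(-4386) = -1/4386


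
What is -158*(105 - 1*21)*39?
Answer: -517608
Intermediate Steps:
-158*(105 - 1*21)*39 = -158*(105 - 21)*39 = -158*84*39 = -13272*39 = -517608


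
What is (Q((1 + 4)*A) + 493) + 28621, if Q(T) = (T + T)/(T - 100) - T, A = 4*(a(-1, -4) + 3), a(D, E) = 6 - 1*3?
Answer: 29006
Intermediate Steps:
a(D, E) = 3 (a(D, E) = 6 - 3 = 3)
A = 24 (A = 4*(3 + 3) = 4*6 = 24)
Q(T) = -T + 2*T/(-100 + T) (Q(T) = (2*T)/(-100 + T) - T = 2*T/(-100 + T) - T = -T + 2*T/(-100 + T))
(Q((1 + 4)*A) + 493) + 28621 = (((1 + 4)*24)*(102 - (1 + 4)*24)/(-100 + (1 + 4)*24) + 493) + 28621 = ((5*24)*(102 - 5*24)/(-100 + 5*24) + 493) + 28621 = (120*(102 - 1*120)/(-100 + 120) + 493) + 28621 = (120*(102 - 120)/20 + 493) + 28621 = (120*(1/20)*(-18) + 493) + 28621 = (-108 + 493) + 28621 = 385 + 28621 = 29006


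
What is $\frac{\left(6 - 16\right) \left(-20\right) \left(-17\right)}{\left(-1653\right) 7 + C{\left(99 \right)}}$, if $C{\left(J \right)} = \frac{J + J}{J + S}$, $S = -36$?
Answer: $\frac{952}{3239} \approx 0.29392$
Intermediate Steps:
$C{\left(J \right)} = \frac{2 J}{-36 + J}$ ($C{\left(J \right)} = \frac{J + J}{J - 36} = \frac{2 J}{-36 + J}$)
$\frac{\left(6 - 16\right) \left(-20\right) \left(-17\right)}{\left(-1653\right) 7 + C{\left(99 \right)}} = \frac{\left(6 - 16\right) \left(-20\right) \left(-17\right)}{\left(-1653\right) 7 + 2 \cdot 99 \frac{1}{-36 + 99}} = \frac{\left(-10\right) \left(-20\right) \left(-17\right)}{-11571 + 2 \cdot 99 \cdot \frac{1}{63}} = \frac{200 \left(-17\right)}{-11571 + 2 \cdot 99 \cdot \frac{1}{63}} = - \frac{3400}{-11571 + \frac{22}{7}} = - \frac{3400}{- \frac{80975}{7}} = \left(-3400\right) \left(- \frac{7}{80975}\right) = \frac{952}{3239}$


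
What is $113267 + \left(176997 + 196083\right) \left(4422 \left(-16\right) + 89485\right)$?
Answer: $6989020907$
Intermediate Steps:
$113267 + \left(176997 + 196083\right) \left(4422 \left(-16\right) + 89485\right) = 113267 + 373080 \left(-70752 + 89485\right) = 113267 + 373080 \cdot 18733 = 113267 + 6988907640 = 6989020907$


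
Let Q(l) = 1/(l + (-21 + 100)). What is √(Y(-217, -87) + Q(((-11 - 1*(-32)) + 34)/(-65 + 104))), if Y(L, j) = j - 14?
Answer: I*√316697/56 ≈ 10.049*I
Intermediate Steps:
Y(L, j) = -14 + j
Q(l) = 1/(79 + l) (Q(l) = 1/(l + 79) = 1/(79 + l))
√(Y(-217, -87) + Q(((-11 - 1*(-32)) + 34)/(-65 + 104))) = √((-14 - 87) + 1/(79 + ((-11 - 1*(-32)) + 34)/(-65 + 104))) = √(-101 + 1/(79 + ((-11 + 32) + 34)/39)) = √(-101 + 1/(79 + (21 + 34)*(1/39))) = √(-101 + 1/(79 + 55*(1/39))) = √(-101 + 1/(79 + 55/39)) = √(-101 + 1/(3136/39)) = √(-101 + 39/3136) = √(-316697/3136) = I*√316697/56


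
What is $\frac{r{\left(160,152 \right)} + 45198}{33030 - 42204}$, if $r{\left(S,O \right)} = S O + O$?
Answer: $- \frac{34835}{4587} \approx -7.5943$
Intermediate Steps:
$r{\left(S,O \right)} = O + O S$ ($r{\left(S,O \right)} = O S + O = O + O S$)
$\frac{r{\left(160,152 \right)} + 45198}{33030 - 42204} = \frac{152 \left(1 + 160\right) + 45198}{33030 - 42204} = \frac{152 \cdot 161 + 45198}{-9174} = \left(24472 + 45198\right) \left(- \frac{1}{9174}\right) = 69670 \left(- \frac{1}{9174}\right) = - \frac{34835}{4587}$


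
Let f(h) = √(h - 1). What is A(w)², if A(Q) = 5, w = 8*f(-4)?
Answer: 25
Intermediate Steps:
f(h) = √(-1 + h)
w = 8*I*√5 (w = 8*√(-1 - 4) = 8*√(-5) = 8*(I*√5) = 8*I*√5 ≈ 17.889*I)
A(w)² = 5² = 25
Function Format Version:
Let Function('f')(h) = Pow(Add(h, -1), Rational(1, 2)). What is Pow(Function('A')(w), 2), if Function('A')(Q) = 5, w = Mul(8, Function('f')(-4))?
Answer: 25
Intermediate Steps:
Function('f')(h) = Pow(Add(-1, h), Rational(1, 2))
w = Mul(8, I, Pow(5, Rational(1, 2))) (w = Mul(8, Pow(Add(-1, -4), Rational(1, 2))) = Mul(8, Pow(-5, Rational(1, 2))) = Mul(8, Mul(I, Pow(5, Rational(1, 2)))) = Mul(8, I, Pow(5, Rational(1, 2))) ≈ Mul(17.889, I))
Pow(Function('A')(w), 2) = Pow(5, 2) = 25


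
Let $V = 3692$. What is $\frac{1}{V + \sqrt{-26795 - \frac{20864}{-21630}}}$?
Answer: $\frac{39928980}{147707571653} - \frac{i \sqrt{3133943586795}}{147707571653} \approx 0.00027032 - 1.1985 \cdot 10^{-5} i$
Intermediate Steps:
$\frac{1}{V + \sqrt{-26795 - \frac{20864}{-21630}}} = \frac{1}{3692 + \sqrt{-26795 - \frac{20864}{-21630}}} = \frac{1}{3692 + \sqrt{-26795 - - \frac{10432}{10815}}} = \frac{1}{3692 + \sqrt{-26795 + \frac{10432}{10815}}} = \frac{1}{3692 + \sqrt{- \frac{289777493}{10815}}} = \frac{1}{3692 + \frac{i \sqrt{3133943586795}}{10815}}$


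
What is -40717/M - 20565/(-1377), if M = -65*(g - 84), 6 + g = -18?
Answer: 1090111/119340 ≈ 9.1345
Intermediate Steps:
g = -24 (g = -6 - 18 = -24)
M = 7020 (M = -65*(-24 - 84) = -65*(-108) = 7020)
-40717/M - 20565/(-1377) = -40717/7020 - 20565/(-1377) = -40717*1/7020 - 20565*(-1/1377) = -40717/7020 + 2285/153 = 1090111/119340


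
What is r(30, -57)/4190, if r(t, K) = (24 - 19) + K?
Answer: -26/2095 ≈ -0.012411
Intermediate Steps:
r(t, K) = 5 + K
r(30, -57)/4190 = (5 - 57)/4190 = -52*1/4190 = -26/2095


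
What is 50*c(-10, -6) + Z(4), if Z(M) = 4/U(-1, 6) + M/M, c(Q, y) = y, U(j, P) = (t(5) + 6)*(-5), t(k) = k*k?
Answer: -46349/155 ≈ -299.03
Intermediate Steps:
t(k) = k**2
U(j, P) = -155 (U(j, P) = (5**2 + 6)*(-5) = (25 + 6)*(-5) = 31*(-5) = -155)
Z(M) = 151/155 (Z(M) = 4/(-155) + M/M = 4*(-1/155) + 1 = -4/155 + 1 = 151/155)
50*c(-10, -6) + Z(4) = 50*(-6) + 151/155 = -300 + 151/155 = -46349/155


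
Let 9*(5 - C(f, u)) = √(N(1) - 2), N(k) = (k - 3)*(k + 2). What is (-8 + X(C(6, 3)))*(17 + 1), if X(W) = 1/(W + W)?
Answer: -289107/2033 + 162*I*√2/2033 ≈ -142.21 + 0.11269*I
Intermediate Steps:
N(k) = (-3 + k)*(2 + k)
C(f, u) = 5 - 2*I*√2/9 (C(f, u) = 5 - √((-6 + 1² - 1*1) - 2)/9 = 5 - √((-6 + 1 - 1) - 2)/9 = 5 - √(-6 - 2)/9 = 5 - 2*I*√2/9)
X(W) = 1/(2*W)
(-8 + X(C(6, 3)))*(17 + 1) = (-8 + 1/(2*(5 - 2*I*√2/9)))*(17 + 1) = (-8 + 1/(2*(5 - 2*I*√2/9)))*18 = -144 + 9/(5 - 2*I*√2/9)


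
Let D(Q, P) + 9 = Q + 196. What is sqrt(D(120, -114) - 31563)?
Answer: 2*I*sqrt(7814) ≈ 176.79*I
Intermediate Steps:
D(Q, P) = 187 + Q (D(Q, P) = -9 + (Q + 196) = -9 + (196 + Q) = 187 + Q)
sqrt(D(120, -114) - 31563) = sqrt((187 + 120) - 31563) = sqrt(307 - 31563) = sqrt(-31256) = 2*I*sqrt(7814)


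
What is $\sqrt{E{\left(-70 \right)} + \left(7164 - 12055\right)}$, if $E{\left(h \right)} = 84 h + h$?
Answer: $i \sqrt{10841} \approx 104.12 i$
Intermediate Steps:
$E{\left(h \right)} = 85 h$
$\sqrt{E{\left(-70 \right)} + \left(7164 - 12055\right)} = \sqrt{85 \left(-70\right) + \left(7164 - 12055\right)} = \sqrt{-5950 - 4891} = \sqrt{-10841} = i \sqrt{10841}$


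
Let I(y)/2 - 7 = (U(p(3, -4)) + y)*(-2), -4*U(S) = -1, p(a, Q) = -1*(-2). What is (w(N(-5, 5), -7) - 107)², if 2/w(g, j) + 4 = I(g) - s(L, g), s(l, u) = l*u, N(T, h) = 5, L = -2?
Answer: 11881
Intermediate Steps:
p(a, Q) = 2
U(S) = ¼ (U(S) = -¼*(-1) = ¼)
I(y) = 13 - 4*y (I(y) = 14 + 2*((¼ + y)*(-2)) = 14 + 2*(-½ - 2*y) = 14 + (-1 - 4*y) = 13 - 4*y)
w(g, j) = 2/(9 - 2*g) (w(g, j) = 2/(-4 + ((13 - 4*g) - (-2)*g)) = 2/(-4 + ((13 - 4*g) + 2*g)) = 2/(-4 + (13 - 2*g)) = 2/(9 - 2*g))
(w(N(-5, 5), -7) - 107)² = (-2/(-9 + 2*5) - 107)² = (-2/(-9 + 10) - 107)² = (-2/1 - 107)² = (-2*1 - 107)² = (-2 - 107)² = (-109)² = 11881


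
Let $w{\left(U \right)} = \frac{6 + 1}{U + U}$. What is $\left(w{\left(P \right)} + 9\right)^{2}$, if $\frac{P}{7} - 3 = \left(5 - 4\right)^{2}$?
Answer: $\frac{5329}{64} \approx 83.266$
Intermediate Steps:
$P = 28$ ($P = 21 + 7 \left(5 - 4\right)^{2} = 21 + 7 \cdot 1^{2} = 21 + 7 \cdot 1 = 21 + 7 = 28$)
$w{\left(U \right)} = \frac{7}{2 U}$
$\left(w{\left(P \right)} + 9\right)^{2} = \left(\frac{7}{2 \cdot 28} + 9\right)^{2} = \left(\frac{7}{2} \cdot \frac{1}{28} + 9\right)^{2} = \left(\frac{1}{8} + 9\right)^{2} = \left(\frac{73}{8}\right)^{2} = \frac{5329}{64}$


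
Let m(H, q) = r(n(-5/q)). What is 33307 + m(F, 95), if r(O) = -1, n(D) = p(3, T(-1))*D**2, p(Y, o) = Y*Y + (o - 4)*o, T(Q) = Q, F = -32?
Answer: 33306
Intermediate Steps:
p(Y, o) = Y**2 + o*(-4 + o) (p(Y, o) = Y**2 + (-4 + o)*o = Y**2 + o*(-4 + o))
n(D) = 14*D**2 (n(D) = (3**2 + (-1)**2 - 4*(-1))*D**2 = (9 + 1 + 4)*D**2 = 14*D**2)
m(H, q) = -1
33307 + m(F, 95) = 33307 - 1 = 33306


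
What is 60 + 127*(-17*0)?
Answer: 60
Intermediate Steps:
60 + 127*(-17*0) = 60 + 127*0 = 60 + 0 = 60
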